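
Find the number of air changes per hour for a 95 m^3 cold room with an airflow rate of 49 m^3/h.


ACH = flow / volume
ACH = 49 / 95
ACH = 0.516

0.516


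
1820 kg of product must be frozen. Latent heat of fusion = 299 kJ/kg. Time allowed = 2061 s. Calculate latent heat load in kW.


Q_lat = m * h_fg / t
Q_lat = 1820 * 299 / 2061
Q_lat = 264.04 kW

264.04


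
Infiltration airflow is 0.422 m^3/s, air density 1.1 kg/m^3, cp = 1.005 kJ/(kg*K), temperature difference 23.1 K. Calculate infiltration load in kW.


Q = V_dot * rho * cp * dT
Q = 0.422 * 1.1 * 1.005 * 23.1
Q = 10.777 kW

10.777


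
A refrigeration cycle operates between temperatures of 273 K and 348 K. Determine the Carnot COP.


dT = 348 - 273 = 75 K
COP_carnot = T_cold / dT = 273 / 75
COP_carnot = 3.64

3.64


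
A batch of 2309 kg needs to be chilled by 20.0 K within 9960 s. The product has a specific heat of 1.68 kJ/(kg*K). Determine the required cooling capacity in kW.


Q = m * cp * dT / t
Q = 2309 * 1.68 * 20.0 / 9960
Q = 7.789 kW

7.789


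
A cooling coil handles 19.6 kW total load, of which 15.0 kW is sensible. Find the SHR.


SHR = Q_sensible / Q_total
SHR = 15.0 / 19.6
SHR = 0.765

0.765


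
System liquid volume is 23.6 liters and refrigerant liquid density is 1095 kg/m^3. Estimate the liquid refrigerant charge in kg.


Charge = V * rho / 1000
Charge = 23.6 * 1095 / 1000
Charge = 25.84 kg

25.84


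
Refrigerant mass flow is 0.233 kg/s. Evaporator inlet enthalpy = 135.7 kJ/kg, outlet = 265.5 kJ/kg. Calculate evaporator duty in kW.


dh = 265.5 - 135.7 = 129.8 kJ/kg
Q_evap = m_dot * dh = 0.233 * 129.8
Q_evap = 30.24 kW

30.24


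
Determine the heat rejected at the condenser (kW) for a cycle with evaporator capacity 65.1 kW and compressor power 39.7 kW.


Q_cond = Q_evap + W
Q_cond = 65.1 + 39.7
Q_cond = 104.8 kW

104.8


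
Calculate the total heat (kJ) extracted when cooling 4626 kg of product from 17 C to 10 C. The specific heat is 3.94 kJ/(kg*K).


dT = 17 - (10) = 7 K
Q = m * cp * dT = 4626 * 3.94 * 7
Q = 127585 kJ

127585


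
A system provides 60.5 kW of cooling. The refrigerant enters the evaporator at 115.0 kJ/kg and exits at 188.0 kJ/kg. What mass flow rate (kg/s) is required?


dh = 188.0 - 115.0 = 73.0 kJ/kg
m_dot = Q / dh = 60.5 / 73.0 = 0.8288 kg/s

0.8288


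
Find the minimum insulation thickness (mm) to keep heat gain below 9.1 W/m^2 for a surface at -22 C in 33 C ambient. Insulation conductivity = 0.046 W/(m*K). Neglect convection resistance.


dT = 33 - (-22) = 55 K
thickness = k * dT / q_max * 1000
thickness = 0.046 * 55 / 9.1 * 1000
thickness = 278.0 mm

278.0


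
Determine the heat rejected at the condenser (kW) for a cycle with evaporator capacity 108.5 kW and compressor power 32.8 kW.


Q_cond = Q_evap + W
Q_cond = 108.5 + 32.8
Q_cond = 141.3 kW

141.3


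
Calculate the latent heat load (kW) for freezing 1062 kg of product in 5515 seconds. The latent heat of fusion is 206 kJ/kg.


Q_lat = m * h_fg / t
Q_lat = 1062 * 206 / 5515
Q_lat = 39.67 kW

39.67


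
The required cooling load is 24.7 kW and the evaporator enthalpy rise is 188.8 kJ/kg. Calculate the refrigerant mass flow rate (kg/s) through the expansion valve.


m_dot = Q / dh
m_dot = 24.7 / 188.8
m_dot = 0.1308 kg/s

0.1308


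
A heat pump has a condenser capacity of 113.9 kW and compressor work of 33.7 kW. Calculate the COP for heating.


COP_hp = Q_cond / W
COP_hp = 113.9 / 33.7
COP_hp = 3.38

3.38


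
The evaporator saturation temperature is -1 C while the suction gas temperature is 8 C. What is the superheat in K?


Superheat = T_suction - T_evap
Superheat = 8 - (-1)
Superheat = 9 K

9


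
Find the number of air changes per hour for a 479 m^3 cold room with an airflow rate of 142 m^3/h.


ACH = flow / volume
ACH = 142 / 479
ACH = 0.296

0.296


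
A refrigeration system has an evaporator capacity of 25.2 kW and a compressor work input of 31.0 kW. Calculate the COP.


COP = Q_evap / W
COP = 25.2 / 31.0
COP = 0.813

0.813


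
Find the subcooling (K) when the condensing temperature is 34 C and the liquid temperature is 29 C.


Subcooling = T_cond - T_liquid
Subcooling = 34 - 29
Subcooling = 5 K

5


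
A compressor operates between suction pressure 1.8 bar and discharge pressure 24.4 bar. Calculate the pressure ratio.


PR = P_high / P_low
PR = 24.4 / 1.8
PR = 13.556

13.556


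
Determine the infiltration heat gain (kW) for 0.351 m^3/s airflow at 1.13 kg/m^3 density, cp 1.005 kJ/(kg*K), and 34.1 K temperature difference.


Q = V_dot * rho * cp * dT
Q = 0.351 * 1.13 * 1.005 * 34.1
Q = 13.593 kW

13.593


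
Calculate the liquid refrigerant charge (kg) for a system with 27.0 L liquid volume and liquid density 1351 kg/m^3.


Charge = V * rho / 1000
Charge = 27.0 * 1351 / 1000
Charge = 36.48 kg

36.48


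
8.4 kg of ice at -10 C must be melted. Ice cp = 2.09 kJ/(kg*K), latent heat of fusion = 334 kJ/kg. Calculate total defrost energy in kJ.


Sensible heat = cp * dT = 2.09 * 10 = 20.9 kJ/kg
Total per kg = 20.9 + 334 = 354.9 kJ/kg
Q = m * total = 8.4 * 354.9
Q = 2981.2 kJ

2981.2


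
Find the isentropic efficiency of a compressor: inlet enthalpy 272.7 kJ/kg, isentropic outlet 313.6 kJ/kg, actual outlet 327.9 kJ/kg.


dh_ideal = 313.6 - 272.7 = 40.9 kJ/kg
dh_actual = 327.9 - 272.7 = 55.2 kJ/kg
eta_s = dh_ideal / dh_actual = 40.9 / 55.2
eta_s = 0.7409

0.7409


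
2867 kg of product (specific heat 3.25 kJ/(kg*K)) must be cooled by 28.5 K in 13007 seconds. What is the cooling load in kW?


Q = m * cp * dT / t
Q = 2867 * 3.25 * 28.5 / 13007
Q = 20.416 kW

20.416


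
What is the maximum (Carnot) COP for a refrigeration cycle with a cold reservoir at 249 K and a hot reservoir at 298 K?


dT = 298 - 249 = 49 K
COP_carnot = T_cold / dT = 249 / 49
COP_carnot = 5.082

5.082


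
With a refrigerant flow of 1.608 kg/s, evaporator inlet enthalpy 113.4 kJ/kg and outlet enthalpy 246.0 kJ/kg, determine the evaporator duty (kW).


dh = 246.0 - 113.4 = 132.6 kJ/kg
Q_evap = m_dot * dh = 1.608 * 132.6
Q_evap = 213.22 kW

213.22


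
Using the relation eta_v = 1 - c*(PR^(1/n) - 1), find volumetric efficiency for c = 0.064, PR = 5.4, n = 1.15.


PR^(1/n) = 5.4^(1/1.15) = 4.33375284
eta_v = 1 - 0.064 * (4.33375284 - 1)
eta_v = 0.7866

0.7866


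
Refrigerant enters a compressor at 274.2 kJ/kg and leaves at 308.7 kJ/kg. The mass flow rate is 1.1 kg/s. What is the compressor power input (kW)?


dh = 308.7 - 274.2 = 34.5 kJ/kg
W = m_dot * dh = 1.1 * 34.5 = 37.95 kW

37.95


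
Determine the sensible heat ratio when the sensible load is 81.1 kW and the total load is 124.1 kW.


SHR = Q_sensible / Q_total
SHR = 81.1 / 124.1
SHR = 0.654

0.654


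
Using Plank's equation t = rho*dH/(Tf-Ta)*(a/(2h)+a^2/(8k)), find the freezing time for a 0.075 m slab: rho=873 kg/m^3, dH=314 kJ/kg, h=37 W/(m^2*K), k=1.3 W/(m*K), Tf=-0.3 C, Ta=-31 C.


dT = -0.3 - (-31) = 30.7 K
term1 = a/(2h) = 0.075/(2*37) = 0.001013513514
term2 = a^2/(8k) = 0.075^2/(8*1.3) = 0.0005408653846
t = rho*dH*1000/dT * (term1 + term2)
t = 873*314*1000/30.7 * (0.001013513514 + 0.0005408653846)
t = 13879 s

13879


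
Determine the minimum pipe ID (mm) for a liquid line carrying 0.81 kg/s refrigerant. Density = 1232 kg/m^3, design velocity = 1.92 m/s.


A = m_dot / (rho * v) = 0.81 / (1232 * 1.92) = 0.0003424310065 m^2
d = sqrt(4*A/pi) * 1000
d = 20.9 mm

20.9


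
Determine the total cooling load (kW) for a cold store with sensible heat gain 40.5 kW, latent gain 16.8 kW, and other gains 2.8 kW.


Q_total = Q_s + Q_l + Q_misc
Q_total = 40.5 + 16.8 + 2.8
Q_total = 60.1 kW

60.1


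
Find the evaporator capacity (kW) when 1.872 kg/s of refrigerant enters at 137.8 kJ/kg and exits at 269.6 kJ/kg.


dh = 269.6 - 137.8 = 131.8 kJ/kg
Q_evap = m_dot * dh = 1.872 * 131.8
Q_evap = 246.73 kW

246.73


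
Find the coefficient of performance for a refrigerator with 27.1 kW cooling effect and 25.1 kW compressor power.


COP = Q_evap / W
COP = 27.1 / 25.1
COP = 1.08

1.08


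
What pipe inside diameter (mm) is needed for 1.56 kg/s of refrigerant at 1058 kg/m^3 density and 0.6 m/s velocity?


A = m_dot / (rho * v) = 1.56 / (1058 * 0.6) = 0.002457466919 m^2
d = sqrt(4*A/pi) * 1000
d = 55.9 mm

55.9


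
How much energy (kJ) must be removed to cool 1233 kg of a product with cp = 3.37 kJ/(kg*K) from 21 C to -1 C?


dT = 21 - (-1) = 22 K
Q = m * cp * dT = 1233 * 3.37 * 22
Q = 91415 kJ

91415


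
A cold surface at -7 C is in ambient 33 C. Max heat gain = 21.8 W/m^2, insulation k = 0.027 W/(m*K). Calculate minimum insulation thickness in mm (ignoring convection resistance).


dT = 33 - (-7) = 40 K
thickness = k * dT / q_max * 1000
thickness = 0.027 * 40 / 21.8 * 1000
thickness = 49.5 mm

49.5


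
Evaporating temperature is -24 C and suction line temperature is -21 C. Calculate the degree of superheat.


Superheat = T_suction - T_evap
Superheat = -21 - (-24)
Superheat = 3 K

3


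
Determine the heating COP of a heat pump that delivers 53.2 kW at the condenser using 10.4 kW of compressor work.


COP_hp = Q_cond / W
COP_hp = 53.2 / 10.4
COP_hp = 5.115

5.115


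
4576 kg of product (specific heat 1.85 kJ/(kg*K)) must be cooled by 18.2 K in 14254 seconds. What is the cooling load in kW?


Q = m * cp * dT / t
Q = 4576 * 1.85 * 18.2 / 14254
Q = 10.809 kW

10.809


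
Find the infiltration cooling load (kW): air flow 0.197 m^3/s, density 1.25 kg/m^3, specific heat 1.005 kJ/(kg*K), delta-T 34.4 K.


Q = V_dot * rho * cp * dT
Q = 0.197 * 1.25 * 1.005 * 34.4
Q = 8.513 kW

8.513


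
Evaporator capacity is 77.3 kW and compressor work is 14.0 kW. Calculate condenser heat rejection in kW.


Q_cond = Q_evap + W
Q_cond = 77.3 + 14.0
Q_cond = 91.3 kW

91.3


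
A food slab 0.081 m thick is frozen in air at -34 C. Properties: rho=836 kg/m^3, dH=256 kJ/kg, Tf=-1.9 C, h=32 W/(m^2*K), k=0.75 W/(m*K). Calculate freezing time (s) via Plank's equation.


dT = -1.9 - (-34) = 32.1 K
term1 = a/(2h) = 0.081/(2*32) = 0.001265625
term2 = a^2/(8k) = 0.081^2/(8*0.75) = 0.0010935
t = rho*dH*1000/dT * (term1 + term2)
t = 836*256*1000/32.1 * (0.001265625 + 0.0010935)
t = 15729 s

15729


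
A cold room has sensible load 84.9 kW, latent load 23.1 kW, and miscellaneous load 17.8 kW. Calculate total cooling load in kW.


Q_total = Q_s + Q_l + Q_misc
Q_total = 84.9 + 23.1 + 17.8
Q_total = 125.8 kW

125.8


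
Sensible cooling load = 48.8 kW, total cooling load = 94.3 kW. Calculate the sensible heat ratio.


SHR = Q_sensible / Q_total
SHR = 48.8 / 94.3
SHR = 0.517

0.517


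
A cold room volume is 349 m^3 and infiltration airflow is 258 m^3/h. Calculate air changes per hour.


ACH = flow / volume
ACH = 258 / 349
ACH = 0.739

0.739


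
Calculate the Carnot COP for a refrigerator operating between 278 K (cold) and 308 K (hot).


dT = 308 - 278 = 30 K
COP_carnot = T_cold / dT = 278 / 30
COP_carnot = 9.267

9.267


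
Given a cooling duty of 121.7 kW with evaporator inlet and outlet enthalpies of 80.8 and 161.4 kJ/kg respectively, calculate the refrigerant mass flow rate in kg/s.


dh = 161.4 - 80.8 = 80.6 kJ/kg
m_dot = Q / dh = 121.7 / 80.6 = 1.5099 kg/s

1.5099


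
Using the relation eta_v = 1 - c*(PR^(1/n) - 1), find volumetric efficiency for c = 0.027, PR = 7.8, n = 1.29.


PR^(1/n) = 7.8^(1/1.29) = 4.9152567
eta_v = 1 - 0.027 * (4.9152567 - 1)
eta_v = 0.8943

0.8943


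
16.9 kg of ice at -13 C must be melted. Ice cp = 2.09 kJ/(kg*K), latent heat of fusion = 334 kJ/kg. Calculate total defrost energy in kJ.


Sensible heat = cp * dT = 2.09 * 13 = 27.17 kJ/kg
Total per kg = 27.17 + 334 = 361.17 kJ/kg
Q = m * total = 16.9 * 361.17
Q = 6103.8 kJ

6103.8


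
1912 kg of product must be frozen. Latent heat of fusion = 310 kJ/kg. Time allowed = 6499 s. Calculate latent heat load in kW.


Q_lat = m * h_fg / t
Q_lat = 1912 * 310 / 6499
Q_lat = 91.2 kW

91.2


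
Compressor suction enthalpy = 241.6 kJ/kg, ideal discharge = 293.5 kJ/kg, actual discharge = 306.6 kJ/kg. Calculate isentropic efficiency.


dh_ideal = 293.5 - 241.6 = 51.9 kJ/kg
dh_actual = 306.6 - 241.6 = 65.0 kJ/kg
eta_s = dh_ideal / dh_actual = 51.9 / 65.0
eta_s = 0.7985

0.7985


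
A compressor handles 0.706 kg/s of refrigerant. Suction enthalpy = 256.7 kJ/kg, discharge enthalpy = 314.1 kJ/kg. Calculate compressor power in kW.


dh = 314.1 - 256.7 = 57.4 kJ/kg
W = m_dot * dh = 0.706 * 57.4 = 40.52 kW

40.52


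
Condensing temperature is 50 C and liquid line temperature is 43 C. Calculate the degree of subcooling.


Subcooling = T_cond - T_liquid
Subcooling = 50 - 43
Subcooling = 7 K

7


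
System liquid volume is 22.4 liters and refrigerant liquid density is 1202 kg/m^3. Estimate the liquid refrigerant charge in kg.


Charge = V * rho / 1000
Charge = 22.4 * 1202 / 1000
Charge = 26.92 kg

26.92


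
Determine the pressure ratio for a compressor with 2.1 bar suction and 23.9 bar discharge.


PR = P_high / P_low
PR = 23.9 / 2.1
PR = 11.381

11.381


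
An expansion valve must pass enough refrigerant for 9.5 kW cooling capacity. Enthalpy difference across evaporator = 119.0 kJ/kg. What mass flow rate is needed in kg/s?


m_dot = Q / dh
m_dot = 9.5 / 119.0
m_dot = 0.0798 kg/s

0.0798


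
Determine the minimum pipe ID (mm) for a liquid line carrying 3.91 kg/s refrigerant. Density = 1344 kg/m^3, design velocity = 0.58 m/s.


A = m_dot / (rho * v) = 3.91 / (1344 * 0.58) = 0.005015907225 m^2
d = sqrt(4*A/pi) * 1000
d = 79.9 mm

79.9


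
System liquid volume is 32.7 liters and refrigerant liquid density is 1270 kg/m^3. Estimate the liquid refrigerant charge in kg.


Charge = V * rho / 1000
Charge = 32.7 * 1270 / 1000
Charge = 41.53 kg

41.53


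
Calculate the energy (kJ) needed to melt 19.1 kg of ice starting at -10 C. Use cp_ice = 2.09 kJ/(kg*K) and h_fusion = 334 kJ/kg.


Sensible heat = cp * dT = 2.09 * 10 = 20.9 kJ/kg
Total per kg = 20.9 + 334 = 354.9 kJ/kg
Q = m * total = 19.1 * 354.9
Q = 6778.6 kJ

6778.6


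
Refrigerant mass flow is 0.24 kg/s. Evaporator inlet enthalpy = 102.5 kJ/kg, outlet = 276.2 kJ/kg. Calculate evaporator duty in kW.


dh = 276.2 - 102.5 = 173.7 kJ/kg
Q_evap = m_dot * dh = 0.24 * 173.7
Q_evap = 41.69 kW

41.69


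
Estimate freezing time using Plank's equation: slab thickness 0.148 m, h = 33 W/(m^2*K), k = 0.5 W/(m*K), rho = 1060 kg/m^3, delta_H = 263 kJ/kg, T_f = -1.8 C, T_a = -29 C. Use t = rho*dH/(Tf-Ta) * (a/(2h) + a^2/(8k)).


dT = -1.8 - (-29) = 27.2 K
term1 = a/(2h) = 0.148/(2*33) = 0.002242424242
term2 = a^2/(8k) = 0.148^2/(8*0.5) = 0.005476
t = rho*dH*1000/dT * (term1 + term2)
t = 1060*263*1000/27.2 * (0.002242424242 + 0.005476)
t = 79108 s

79108


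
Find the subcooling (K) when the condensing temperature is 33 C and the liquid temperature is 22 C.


Subcooling = T_cond - T_liquid
Subcooling = 33 - 22
Subcooling = 11 K

11


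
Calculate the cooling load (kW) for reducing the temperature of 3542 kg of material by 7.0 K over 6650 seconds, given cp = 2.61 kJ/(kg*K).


Q = m * cp * dT / t
Q = 3542 * 2.61 * 7.0 / 6650
Q = 9.731 kW

9.731


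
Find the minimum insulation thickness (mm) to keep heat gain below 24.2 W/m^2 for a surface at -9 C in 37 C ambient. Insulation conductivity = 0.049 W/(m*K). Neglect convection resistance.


dT = 37 - (-9) = 46 K
thickness = k * dT / q_max * 1000
thickness = 0.049 * 46 / 24.2 * 1000
thickness = 93.1 mm

93.1


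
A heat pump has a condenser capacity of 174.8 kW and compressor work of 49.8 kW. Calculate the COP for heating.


COP_hp = Q_cond / W
COP_hp = 174.8 / 49.8
COP_hp = 3.51

3.51


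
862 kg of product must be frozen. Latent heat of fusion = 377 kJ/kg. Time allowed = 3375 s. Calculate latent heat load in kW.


Q_lat = m * h_fg / t
Q_lat = 862 * 377 / 3375
Q_lat = 96.29 kW

96.29


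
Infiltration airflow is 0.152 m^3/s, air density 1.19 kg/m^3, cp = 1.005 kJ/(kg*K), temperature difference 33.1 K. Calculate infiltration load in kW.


Q = V_dot * rho * cp * dT
Q = 0.152 * 1.19 * 1.005 * 33.1
Q = 6.017 kW

6.017


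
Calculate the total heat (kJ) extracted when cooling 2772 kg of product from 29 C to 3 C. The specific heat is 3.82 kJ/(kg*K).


dT = 29 - (3) = 26 K
Q = m * cp * dT = 2772 * 3.82 * 26
Q = 275315 kJ

275315


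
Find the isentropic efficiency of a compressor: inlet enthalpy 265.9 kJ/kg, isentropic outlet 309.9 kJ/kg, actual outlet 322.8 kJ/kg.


dh_ideal = 309.9 - 265.9 = 44.0 kJ/kg
dh_actual = 322.8 - 265.9 = 56.9 kJ/kg
eta_s = dh_ideal / dh_actual = 44.0 / 56.9
eta_s = 0.7733

0.7733


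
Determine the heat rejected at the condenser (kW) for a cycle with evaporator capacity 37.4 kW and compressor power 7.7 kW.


Q_cond = Q_evap + W
Q_cond = 37.4 + 7.7
Q_cond = 45.1 kW

45.1


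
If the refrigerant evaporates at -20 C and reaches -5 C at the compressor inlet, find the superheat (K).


Superheat = T_suction - T_evap
Superheat = -5 - (-20)
Superheat = 15 K

15


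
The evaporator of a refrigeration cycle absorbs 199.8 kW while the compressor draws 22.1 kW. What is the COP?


COP = Q_evap / W
COP = 199.8 / 22.1
COP = 9.041

9.041


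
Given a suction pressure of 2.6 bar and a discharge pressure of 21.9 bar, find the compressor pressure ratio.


PR = P_high / P_low
PR = 21.9 / 2.6
PR = 8.423

8.423


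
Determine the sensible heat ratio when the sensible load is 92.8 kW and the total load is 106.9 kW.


SHR = Q_sensible / Q_total
SHR = 92.8 / 106.9
SHR = 0.868

0.868


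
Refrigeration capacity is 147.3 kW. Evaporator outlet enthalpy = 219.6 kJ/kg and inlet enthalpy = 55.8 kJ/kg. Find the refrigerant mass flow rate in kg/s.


dh = 219.6 - 55.8 = 163.8 kJ/kg
m_dot = Q / dh = 147.3 / 163.8 = 0.8993 kg/s

0.8993


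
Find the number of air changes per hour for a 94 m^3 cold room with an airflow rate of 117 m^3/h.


ACH = flow / volume
ACH = 117 / 94
ACH = 1.245

1.245


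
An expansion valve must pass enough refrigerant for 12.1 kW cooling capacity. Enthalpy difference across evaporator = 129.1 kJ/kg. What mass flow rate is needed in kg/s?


m_dot = Q / dh
m_dot = 12.1 / 129.1
m_dot = 0.0937 kg/s

0.0937


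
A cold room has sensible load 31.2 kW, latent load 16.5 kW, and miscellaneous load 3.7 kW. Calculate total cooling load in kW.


Q_total = Q_s + Q_l + Q_misc
Q_total = 31.2 + 16.5 + 3.7
Q_total = 51.4 kW

51.4


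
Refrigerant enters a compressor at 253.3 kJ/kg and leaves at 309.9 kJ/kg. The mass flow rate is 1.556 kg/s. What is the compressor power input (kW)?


dh = 309.9 - 253.3 = 56.6 kJ/kg
W = m_dot * dh = 1.556 * 56.6 = 88.07 kW

88.07


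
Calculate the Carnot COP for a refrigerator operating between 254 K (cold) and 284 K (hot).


dT = 284 - 254 = 30 K
COP_carnot = T_cold / dT = 254 / 30
COP_carnot = 8.467

8.467


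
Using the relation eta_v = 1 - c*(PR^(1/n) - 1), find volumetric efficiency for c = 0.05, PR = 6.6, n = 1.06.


PR^(1/n) = 6.6^(1/1.06) = 5.93136508
eta_v = 1 - 0.05 * (5.93136508 - 1)
eta_v = 0.7534

0.7534


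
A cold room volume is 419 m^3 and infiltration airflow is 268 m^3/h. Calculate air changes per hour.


ACH = flow / volume
ACH = 268 / 419
ACH = 0.64

0.64


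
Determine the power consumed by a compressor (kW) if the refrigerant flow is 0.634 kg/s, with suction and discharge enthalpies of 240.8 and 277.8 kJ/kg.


dh = 277.8 - 240.8 = 37.0 kJ/kg
W = m_dot * dh = 0.634 * 37.0 = 23.46 kW

23.46


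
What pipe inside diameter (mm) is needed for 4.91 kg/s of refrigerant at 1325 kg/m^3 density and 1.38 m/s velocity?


A = m_dot / (rho * v) = 4.91 / (1325 * 1.38) = 0.002685261143 m^2
d = sqrt(4*A/pi) * 1000
d = 58.5 mm

58.5


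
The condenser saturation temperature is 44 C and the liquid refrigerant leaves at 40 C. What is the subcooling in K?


Subcooling = T_cond - T_liquid
Subcooling = 44 - 40
Subcooling = 4 K

4


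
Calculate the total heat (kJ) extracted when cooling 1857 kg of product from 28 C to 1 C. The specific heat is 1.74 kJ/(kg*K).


dT = 28 - (1) = 27 K
Q = m * cp * dT = 1857 * 1.74 * 27
Q = 87242 kJ

87242


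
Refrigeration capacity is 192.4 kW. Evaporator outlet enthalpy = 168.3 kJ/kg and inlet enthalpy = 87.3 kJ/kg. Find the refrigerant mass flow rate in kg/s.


dh = 168.3 - 87.3 = 81.0 kJ/kg
m_dot = Q / dh = 192.4 / 81.0 = 2.3753 kg/s

2.3753


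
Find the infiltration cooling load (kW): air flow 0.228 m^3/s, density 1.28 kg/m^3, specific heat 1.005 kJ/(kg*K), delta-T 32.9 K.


Q = V_dot * rho * cp * dT
Q = 0.228 * 1.28 * 1.005 * 32.9
Q = 9.65 kW

9.65


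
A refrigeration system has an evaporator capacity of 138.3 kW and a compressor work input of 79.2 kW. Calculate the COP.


COP = Q_evap / W
COP = 138.3 / 79.2
COP = 1.746

1.746


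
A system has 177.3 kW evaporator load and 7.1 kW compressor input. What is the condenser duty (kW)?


Q_cond = Q_evap + W
Q_cond = 177.3 + 7.1
Q_cond = 184.4 kW

184.4


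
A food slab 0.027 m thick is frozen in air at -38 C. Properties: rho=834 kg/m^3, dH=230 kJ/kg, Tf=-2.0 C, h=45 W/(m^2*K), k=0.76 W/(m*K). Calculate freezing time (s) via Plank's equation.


dT = -2.0 - (-38) = 36.0 K
term1 = a/(2h) = 0.027/(2*45) = 0.0003
term2 = a^2/(8k) = 0.027^2/(8*0.76) = 0.0001199013158
t = rho*dH*1000/dT * (term1 + term2)
t = 834*230*1000/36.0 * (0.0003 + 0.0001199013158)
t = 2237 s

2237


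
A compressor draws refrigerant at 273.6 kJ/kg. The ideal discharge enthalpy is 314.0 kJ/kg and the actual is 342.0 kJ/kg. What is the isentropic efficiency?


dh_ideal = 314.0 - 273.6 = 40.4 kJ/kg
dh_actual = 342.0 - 273.6 = 68.4 kJ/kg
eta_s = dh_ideal / dh_actual = 40.4 / 68.4
eta_s = 0.5906

0.5906


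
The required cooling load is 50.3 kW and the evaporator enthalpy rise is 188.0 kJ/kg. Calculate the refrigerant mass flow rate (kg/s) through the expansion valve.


m_dot = Q / dh
m_dot = 50.3 / 188.0
m_dot = 0.2676 kg/s

0.2676


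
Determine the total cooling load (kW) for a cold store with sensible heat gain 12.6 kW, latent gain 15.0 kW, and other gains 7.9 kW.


Q_total = Q_s + Q_l + Q_misc
Q_total = 12.6 + 15.0 + 7.9
Q_total = 35.5 kW

35.5


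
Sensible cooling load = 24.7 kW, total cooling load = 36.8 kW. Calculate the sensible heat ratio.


SHR = Q_sensible / Q_total
SHR = 24.7 / 36.8
SHR = 0.671

0.671


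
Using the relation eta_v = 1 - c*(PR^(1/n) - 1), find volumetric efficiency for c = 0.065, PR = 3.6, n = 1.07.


PR^(1/n) = 3.6^(1/1.07) = 3.31061653
eta_v = 1 - 0.065 * (3.31061653 - 1)
eta_v = 0.8498

0.8498


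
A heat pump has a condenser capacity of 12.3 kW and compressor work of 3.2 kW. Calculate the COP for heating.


COP_hp = Q_cond / W
COP_hp = 12.3 / 3.2
COP_hp = 3.844

3.844


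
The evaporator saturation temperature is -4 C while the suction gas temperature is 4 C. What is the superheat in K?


Superheat = T_suction - T_evap
Superheat = 4 - (-4)
Superheat = 8 K

8


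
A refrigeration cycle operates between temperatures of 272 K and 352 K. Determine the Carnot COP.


dT = 352 - 272 = 80 K
COP_carnot = T_cold / dT = 272 / 80
COP_carnot = 3.4

3.4


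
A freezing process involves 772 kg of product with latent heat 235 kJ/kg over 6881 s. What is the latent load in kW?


Q_lat = m * h_fg / t
Q_lat = 772 * 235 / 6881
Q_lat = 26.37 kW

26.37


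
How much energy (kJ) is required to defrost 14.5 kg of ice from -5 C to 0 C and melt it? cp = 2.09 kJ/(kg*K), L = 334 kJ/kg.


Sensible heat = cp * dT = 2.09 * 5 = 10.45 kJ/kg
Total per kg = 10.45 + 334 = 344.45 kJ/kg
Q = m * total = 14.5 * 344.45
Q = 4994.5 kJ

4994.5


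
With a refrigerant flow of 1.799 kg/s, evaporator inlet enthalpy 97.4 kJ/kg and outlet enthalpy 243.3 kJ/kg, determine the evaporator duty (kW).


dh = 243.3 - 97.4 = 145.9 kJ/kg
Q_evap = m_dot * dh = 1.799 * 145.9
Q_evap = 262.47 kW

262.47


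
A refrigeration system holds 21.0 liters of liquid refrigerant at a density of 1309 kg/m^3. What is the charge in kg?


Charge = V * rho / 1000
Charge = 21.0 * 1309 / 1000
Charge = 27.49 kg

27.49


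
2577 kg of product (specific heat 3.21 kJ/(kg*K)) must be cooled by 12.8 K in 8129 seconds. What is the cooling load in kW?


Q = m * cp * dT / t
Q = 2577 * 3.21 * 12.8 / 8129
Q = 13.025 kW

13.025


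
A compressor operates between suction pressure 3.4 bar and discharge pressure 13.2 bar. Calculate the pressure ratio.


PR = P_high / P_low
PR = 13.2 / 3.4
PR = 3.882

3.882


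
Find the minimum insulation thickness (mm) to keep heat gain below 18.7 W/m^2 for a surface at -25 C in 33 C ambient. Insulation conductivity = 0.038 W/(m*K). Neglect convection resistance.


dT = 33 - (-25) = 58 K
thickness = k * dT / q_max * 1000
thickness = 0.038 * 58 / 18.7 * 1000
thickness = 117.9 mm

117.9


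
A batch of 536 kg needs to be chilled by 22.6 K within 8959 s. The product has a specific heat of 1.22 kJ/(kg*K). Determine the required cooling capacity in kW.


Q = m * cp * dT / t
Q = 536 * 1.22 * 22.6 / 8959
Q = 1.65 kW

1.65


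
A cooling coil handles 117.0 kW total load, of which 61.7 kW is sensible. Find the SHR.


SHR = Q_sensible / Q_total
SHR = 61.7 / 117.0
SHR = 0.527

0.527


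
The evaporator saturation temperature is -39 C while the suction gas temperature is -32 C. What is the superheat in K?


Superheat = T_suction - T_evap
Superheat = -32 - (-39)
Superheat = 7 K

7


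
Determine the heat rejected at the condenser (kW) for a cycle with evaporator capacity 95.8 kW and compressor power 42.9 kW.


Q_cond = Q_evap + W
Q_cond = 95.8 + 42.9
Q_cond = 138.7 kW

138.7


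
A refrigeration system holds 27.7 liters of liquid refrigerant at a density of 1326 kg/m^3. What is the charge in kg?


Charge = V * rho / 1000
Charge = 27.7 * 1326 / 1000
Charge = 36.73 kg

36.73


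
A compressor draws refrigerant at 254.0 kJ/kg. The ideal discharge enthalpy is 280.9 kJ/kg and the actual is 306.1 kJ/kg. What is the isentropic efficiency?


dh_ideal = 280.9 - 254.0 = 26.9 kJ/kg
dh_actual = 306.1 - 254.0 = 52.1 kJ/kg
eta_s = dh_ideal / dh_actual = 26.9 / 52.1
eta_s = 0.5163

0.5163


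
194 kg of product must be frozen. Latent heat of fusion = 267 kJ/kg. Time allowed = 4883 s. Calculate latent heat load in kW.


Q_lat = m * h_fg / t
Q_lat = 194 * 267 / 4883
Q_lat = 10.61 kW

10.61


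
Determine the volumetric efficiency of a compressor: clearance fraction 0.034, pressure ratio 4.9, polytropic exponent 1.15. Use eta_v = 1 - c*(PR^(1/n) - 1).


PR^(1/n) = 4.9^(1/1.15) = 3.98263498
eta_v = 1 - 0.034 * (3.98263498 - 1)
eta_v = 0.8986

0.8986


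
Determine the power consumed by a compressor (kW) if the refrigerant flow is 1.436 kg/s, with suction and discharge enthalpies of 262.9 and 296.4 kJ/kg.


dh = 296.4 - 262.9 = 33.5 kJ/kg
W = m_dot * dh = 1.436 * 33.5 = 48.11 kW

48.11


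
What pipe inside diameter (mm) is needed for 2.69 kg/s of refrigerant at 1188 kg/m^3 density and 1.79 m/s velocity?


A = m_dot / (rho * v) = 2.69 / (1188 * 1.79) = 0.001264977522 m^2
d = sqrt(4*A/pi) * 1000
d = 40.1 mm

40.1


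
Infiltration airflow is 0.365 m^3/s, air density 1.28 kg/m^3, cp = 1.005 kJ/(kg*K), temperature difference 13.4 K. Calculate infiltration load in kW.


Q = V_dot * rho * cp * dT
Q = 0.365 * 1.28 * 1.005 * 13.4
Q = 6.292 kW

6.292


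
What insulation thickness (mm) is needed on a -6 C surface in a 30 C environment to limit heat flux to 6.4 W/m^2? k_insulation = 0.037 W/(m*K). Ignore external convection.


dT = 30 - (-6) = 36 K
thickness = k * dT / q_max * 1000
thickness = 0.037 * 36 / 6.4 * 1000
thickness = 208.1 mm

208.1


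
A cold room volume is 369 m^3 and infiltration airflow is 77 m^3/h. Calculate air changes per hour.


ACH = flow / volume
ACH = 77 / 369
ACH = 0.209

0.209


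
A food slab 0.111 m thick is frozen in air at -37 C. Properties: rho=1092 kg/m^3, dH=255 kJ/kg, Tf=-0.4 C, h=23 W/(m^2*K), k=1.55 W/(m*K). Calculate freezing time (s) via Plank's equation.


dT = -0.4 - (-37) = 36.6 K
term1 = a/(2h) = 0.111/(2*23) = 0.002413043478
term2 = a^2/(8k) = 0.111^2/(8*1.55) = 0.0009936290323
t = rho*dH*1000/dT * (term1 + term2)
t = 1092*255*1000/36.6 * (0.002413043478 + 0.0009936290323)
t = 25919 s

25919


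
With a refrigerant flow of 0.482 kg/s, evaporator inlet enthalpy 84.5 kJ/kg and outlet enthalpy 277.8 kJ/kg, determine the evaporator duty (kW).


dh = 277.8 - 84.5 = 193.3 kJ/kg
Q_evap = m_dot * dh = 0.482 * 193.3
Q_evap = 93.17 kW

93.17


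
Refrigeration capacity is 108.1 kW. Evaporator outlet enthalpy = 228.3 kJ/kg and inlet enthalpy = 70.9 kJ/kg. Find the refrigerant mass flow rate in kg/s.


dh = 228.3 - 70.9 = 157.4 kJ/kg
m_dot = Q / dh = 108.1 / 157.4 = 0.6868 kg/s

0.6868


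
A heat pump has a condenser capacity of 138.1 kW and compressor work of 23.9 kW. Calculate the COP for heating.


COP_hp = Q_cond / W
COP_hp = 138.1 / 23.9
COP_hp = 5.778

5.778


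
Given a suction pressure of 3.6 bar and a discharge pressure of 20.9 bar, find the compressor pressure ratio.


PR = P_high / P_low
PR = 20.9 / 3.6
PR = 5.806

5.806


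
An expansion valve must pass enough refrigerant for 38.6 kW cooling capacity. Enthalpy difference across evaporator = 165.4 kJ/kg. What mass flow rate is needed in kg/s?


m_dot = Q / dh
m_dot = 38.6 / 165.4
m_dot = 0.2334 kg/s

0.2334


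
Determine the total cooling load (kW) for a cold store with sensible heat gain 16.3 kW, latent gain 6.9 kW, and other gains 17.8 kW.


Q_total = Q_s + Q_l + Q_misc
Q_total = 16.3 + 6.9 + 17.8
Q_total = 41.0 kW

41.0


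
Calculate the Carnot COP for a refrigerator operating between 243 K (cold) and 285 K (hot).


dT = 285 - 243 = 42 K
COP_carnot = T_cold / dT = 243 / 42
COP_carnot = 5.786

5.786


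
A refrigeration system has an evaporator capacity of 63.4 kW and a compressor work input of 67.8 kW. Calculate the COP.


COP = Q_evap / W
COP = 63.4 / 67.8
COP = 0.935

0.935


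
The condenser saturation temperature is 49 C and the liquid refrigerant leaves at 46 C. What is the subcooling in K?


Subcooling = T_cond - T_liquid
Subcooling = 49 - 46
Subcooling = 3 K

3


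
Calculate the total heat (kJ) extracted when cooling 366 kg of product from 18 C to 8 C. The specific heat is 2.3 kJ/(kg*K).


dT = 18 - (8) = 10 K
Q = m * cp * dT = 366 * 2.3 * 10
Q = 8418 kJ

8418


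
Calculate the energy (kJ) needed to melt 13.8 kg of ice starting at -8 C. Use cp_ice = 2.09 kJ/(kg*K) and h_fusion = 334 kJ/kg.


Sensible heat = cp * dT = 2.09 * 8 = 16.72 kJ/kg
Total per kg = 16.72 + 334 = 350.72 kJ/kg
Q = m * total = 13.8 * 350.72
Q = 4839.9 kJ

4839.9


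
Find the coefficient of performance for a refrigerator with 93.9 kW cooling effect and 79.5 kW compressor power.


COP = Q_evap / W
COP = 93.9 / 79.5
COP = 1.181

1.181


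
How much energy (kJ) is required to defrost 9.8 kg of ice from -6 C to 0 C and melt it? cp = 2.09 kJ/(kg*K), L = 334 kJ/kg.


Sensible heat = cp * dT = 2.09 * 6 = 12.54 kJ/kg
Total per kg = 12.54 + 334 = 346.54 kJ/kg
Q = m * total = 9.8 * 346.54
Q = 3396.1 kJ

3396.1


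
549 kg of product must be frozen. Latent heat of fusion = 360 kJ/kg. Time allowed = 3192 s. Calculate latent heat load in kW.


Q_lat = m * h_fg / t
Q_lat = 549 * 360 / 3192
Q_lat = 61.92 kW

61.92


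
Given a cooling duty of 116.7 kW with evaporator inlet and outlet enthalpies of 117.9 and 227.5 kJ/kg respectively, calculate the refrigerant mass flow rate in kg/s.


dh = 227.5 - 117.9 = 109.6 kJ/kg
m_dot = Q / dh = 116.7 / 109.6 = 1.0648 kg/s

1.0648


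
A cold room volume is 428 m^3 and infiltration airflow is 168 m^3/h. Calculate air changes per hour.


ACH = flow / volume
ACH = 168 / 428
ACH = 0.393

0.393


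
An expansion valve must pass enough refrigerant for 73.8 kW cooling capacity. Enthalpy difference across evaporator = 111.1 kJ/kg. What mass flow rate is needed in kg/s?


m_dot = Q / dh
m_dot = 73.8 / 111.1
m_dot = 0.6643 kg/s

0.6643


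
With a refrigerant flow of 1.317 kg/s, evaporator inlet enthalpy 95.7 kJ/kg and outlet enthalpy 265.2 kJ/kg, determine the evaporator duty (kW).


dh = 265.2 - 95.7 = 169.5 kJ/kg
Q_evap = m_dot * dh = 1.317 * 169.5
Q_evap = 223.23 kW

223.23


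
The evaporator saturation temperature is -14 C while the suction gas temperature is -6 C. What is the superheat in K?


Superheat = T_suction - T_evap
Superheat = -6 - (-14)
Superheat = 8 K

8


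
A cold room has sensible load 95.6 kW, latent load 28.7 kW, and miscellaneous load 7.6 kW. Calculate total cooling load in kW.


Q_total = Q_s + Q_l + Q_misc
Q_total = 95.6 + 28.7 + 7.6
Q_total = 131.9 kW

131.9


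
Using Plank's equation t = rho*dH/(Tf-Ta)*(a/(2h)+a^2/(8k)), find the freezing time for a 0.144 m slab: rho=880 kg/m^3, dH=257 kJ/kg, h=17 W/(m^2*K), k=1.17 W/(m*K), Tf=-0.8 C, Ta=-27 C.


dT = -0.8 - (-27) = 26.2 K
term1 = a/(2h) = 0.144/(2*17) = 0.004235294118
term2 = a^2/(8k) = 0.144^2/(8*1.17) = 0.002215384615
t = rho*dH*1000/dT * (term1 + term2)
t = 880*257*1000/26.2 * (0.004235294118 + 0.002215384615)
t = 55683 s

55683


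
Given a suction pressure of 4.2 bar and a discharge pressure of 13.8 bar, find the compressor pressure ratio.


PR = P_high / P_low
PR = 13.8 / 4.2
PR = 3.286

3.286


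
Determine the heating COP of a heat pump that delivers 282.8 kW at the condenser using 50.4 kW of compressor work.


COP_hp = Q_cond / W
COP_hp = 282.8 / 50.4
COP_hp = 5.611

5.611


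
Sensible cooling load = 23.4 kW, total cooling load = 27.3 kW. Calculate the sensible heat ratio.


SHR = Q_sensible / Q_total
SHR = 23.4 / 27.3
SHR = 0.857

0.857


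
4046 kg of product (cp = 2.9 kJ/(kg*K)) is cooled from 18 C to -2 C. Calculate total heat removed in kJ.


dT = 18 - (-2) = 20 K
Q = m * cp * dT = 4046 * 2.9 * 20
Q = 234668 kJ

234668


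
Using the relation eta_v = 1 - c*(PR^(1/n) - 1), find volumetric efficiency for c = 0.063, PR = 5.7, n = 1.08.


PR^(1/n) = 5.7^(1/1.08) = 5.01053529
eta_v = 1 - 0.063 * (5.01053529 - 1)
eta_v = 0.7473

0.7473


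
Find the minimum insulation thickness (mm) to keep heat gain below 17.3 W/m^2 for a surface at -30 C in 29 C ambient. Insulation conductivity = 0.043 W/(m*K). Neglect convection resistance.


dT = 29 - (-30) = 59 K
thickness = k * dT / q_max * 1000
thickness = 0.043 * 59 / 17.3 * 1000
thickness = 146.6 mm

146.6


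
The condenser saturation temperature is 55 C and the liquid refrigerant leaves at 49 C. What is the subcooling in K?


Subcooling = T_cond - T_liquid
Subcooling = 55 - 49
Subcooling = 6 K

6


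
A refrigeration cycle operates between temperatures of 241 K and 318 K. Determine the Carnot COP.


dT = 318 - 241 = 77 K
COP_carnot = T_cold / dT = 241 / 77
COP_carnot = 3.13

3.13


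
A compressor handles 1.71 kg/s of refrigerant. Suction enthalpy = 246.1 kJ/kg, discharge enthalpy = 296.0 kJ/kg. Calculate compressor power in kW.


dh = 296.0 - 246.1 = 49.9 kJ/kg
W = m_dot * dh = 1.71 * 49.9 = 85.33 kW

85.33


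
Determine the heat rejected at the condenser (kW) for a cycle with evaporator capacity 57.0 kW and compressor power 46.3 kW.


Q_cond = Q_evap + W
Q_cond = 57.0 + 46.3
Q_cond = 103.3 kW

103.3


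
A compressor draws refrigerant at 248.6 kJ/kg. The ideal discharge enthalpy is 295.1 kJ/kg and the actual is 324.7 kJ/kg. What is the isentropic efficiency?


dh_ideal = 295.1 - 248.6 = 46.5 kJ/kg
dh_actual = 324.7 - 248.6 = 76.1 kJ/kg
eta_s = dh_ideal / dh_actual = 46.5 / 76.1
eta_s = 0.611

0.611


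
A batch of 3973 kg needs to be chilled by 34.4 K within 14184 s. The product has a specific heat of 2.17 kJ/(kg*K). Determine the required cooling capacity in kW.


Q = m * cp * dT / t
Q = 3973 * 2.17 * 34.4 / 14184
Q = 20.909 kW

20.909


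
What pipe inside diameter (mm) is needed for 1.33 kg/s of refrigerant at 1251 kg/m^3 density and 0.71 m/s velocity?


A = m_dot / (rho * v) = 1.33 / (1251 * 0.71) = 0.001497393634 m^2
d = sqrt(4*A/pi) * 1000
d = 43.7 mm

43.7


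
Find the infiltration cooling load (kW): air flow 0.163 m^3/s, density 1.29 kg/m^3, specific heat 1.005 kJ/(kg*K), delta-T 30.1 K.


Q = V_dot * rho * cp * dT
Q = 0.163 * 1.29 * 1.005 * 30.1
Q = 6.361 kW

6.361


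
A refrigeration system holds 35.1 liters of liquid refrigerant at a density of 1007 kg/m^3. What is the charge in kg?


Charge = V * rho / 1000
Charge = 35.1 * 1007 / 1000
Charge = 35.35 kg

35.35


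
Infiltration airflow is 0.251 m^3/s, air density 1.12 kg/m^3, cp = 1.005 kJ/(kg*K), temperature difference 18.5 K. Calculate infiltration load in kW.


Q = V_dot * rho * cp * dT
Q = 0.251 * 1.12 * 1.005 * 18.5
Q = 5.227 kW

5.227


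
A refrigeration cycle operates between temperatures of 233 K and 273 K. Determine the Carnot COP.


dT = 273 - 233 = 40 K
COP_carnot = T_cold / dT = 233 / 40
COP_carnot = 5.825

5.825


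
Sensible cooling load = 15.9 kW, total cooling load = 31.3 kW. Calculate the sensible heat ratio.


SHR = Q_sensible / Q_total
SHR = 15.9 / 31.3
SHR = 0.508

0.508


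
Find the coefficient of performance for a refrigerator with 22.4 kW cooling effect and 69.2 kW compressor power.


COP = Q_evap / W
COP = 22.4 / 69.2
COP = 0.324

0.324


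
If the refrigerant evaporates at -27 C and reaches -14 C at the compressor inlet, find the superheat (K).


Superheat = T_suction - T_evap
Superheat = -14 - (-27)
Superheat = 13 K

13


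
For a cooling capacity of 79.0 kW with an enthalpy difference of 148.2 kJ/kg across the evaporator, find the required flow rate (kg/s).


m_dot = Q / dh
m_dot = 79.0 / 148.2
m_dot = 0.5331 kg/s

0.5331


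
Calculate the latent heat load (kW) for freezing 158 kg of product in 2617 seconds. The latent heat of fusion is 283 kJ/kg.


Q_lat = m * h_fg / t
Q_lat = 158 * 283 / 2617
Q_lat = 17.09 kW

17.09


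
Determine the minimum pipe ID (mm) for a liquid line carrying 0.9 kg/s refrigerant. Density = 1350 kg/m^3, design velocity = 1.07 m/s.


A = m_dot / (rho * v) = 0.9 / (1350 * 1.07) = 0.0006230529595 m^2
d = sqrt(4*A/pi) * 1000
d = 28.2 mm

28.2


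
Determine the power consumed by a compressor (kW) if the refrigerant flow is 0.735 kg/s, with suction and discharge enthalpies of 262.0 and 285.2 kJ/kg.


dh = 285.2 - 262.0 = 23.2 kJ/kg
W = m_dot * dh = 0.735 * 23.2 = 17.05 kW

17.05


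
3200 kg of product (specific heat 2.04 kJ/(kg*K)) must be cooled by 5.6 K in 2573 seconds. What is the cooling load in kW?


Q = m * cp * dT / t
Q = 3200 * 2.04 * 5.6 / 2573
Q = 14.208 kW

14.208


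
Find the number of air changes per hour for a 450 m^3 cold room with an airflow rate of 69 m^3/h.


ACH = flow / volume
ACH = 69 / 450
ACH = 0.153

0.153


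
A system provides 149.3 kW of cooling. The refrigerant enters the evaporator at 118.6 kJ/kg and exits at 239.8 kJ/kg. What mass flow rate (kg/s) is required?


dh = 239.8 - 118.6 = 121.2 kJ/kg
m_dot = Q / dh = 149.3 / 121.2 = 1.2318 kg/s

1.2318


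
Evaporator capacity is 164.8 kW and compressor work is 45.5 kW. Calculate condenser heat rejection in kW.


Q_cond = Q_evap + W
Q_cond = 164.8 + 45.5
Q_cond = 210.3 kW

210.3


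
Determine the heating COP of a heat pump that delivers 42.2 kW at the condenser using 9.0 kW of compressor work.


COP_hp = Q_cond / W
COP_hp = 42.2 / 9.0
COP_hp = 4.689

4.689


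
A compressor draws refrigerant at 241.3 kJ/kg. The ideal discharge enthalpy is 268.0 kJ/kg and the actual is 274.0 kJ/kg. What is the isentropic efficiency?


dh_ideal = 268.0 - 241.3 = 26.7 kJ/kg
dh_actual = 274.0 - 241.3 = 32.7 kJ/kg
eta_s = dh_ideal / dh_actual = 26.7 / 32.7
eta_s = 0.8165

0.8165
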